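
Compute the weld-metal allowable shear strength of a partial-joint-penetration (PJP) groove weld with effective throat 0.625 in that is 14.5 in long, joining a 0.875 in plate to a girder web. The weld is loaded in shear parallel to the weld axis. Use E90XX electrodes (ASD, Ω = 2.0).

E90XX → F_EXX = 90 ksi.
Effective throat (given) t_e = 0.625 in.
A_we = 0.625 × 14.5 = 9.062 in².
F_nw = 0.6 F_EXX = 54 ksi.
R_n/Ω = (54 × 9.062) / 2.0 = 244.7 kip.

R_n/Ω ≈ 245 kip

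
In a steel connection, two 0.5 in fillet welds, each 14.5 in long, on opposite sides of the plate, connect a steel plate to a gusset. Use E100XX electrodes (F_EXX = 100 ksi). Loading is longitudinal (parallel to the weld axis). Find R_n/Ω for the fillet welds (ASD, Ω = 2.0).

Effective throat t_e = 0.707 × 0.5 = 0.3535 in.
Total length L = 29 in; A_we = 0.3535 × 29 = 10.25 in².
F_nw = 0.6 F_EXX = 0.6 × 100 = 60 ksi.
R_n = 60 × 10.25 = 615.1 kips; R_n/Ω = 615.1/2.0 = 307.5 kips.

R_n/Ω ≈ 308 kips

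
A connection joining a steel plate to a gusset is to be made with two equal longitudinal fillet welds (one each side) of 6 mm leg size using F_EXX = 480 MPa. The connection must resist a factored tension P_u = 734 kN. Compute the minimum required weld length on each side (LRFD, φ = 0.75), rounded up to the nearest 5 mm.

Throat t_e = 0.707 × 6 = 4.242 mm.
φr_n = 0.75 × 0.6 × 480 × 4.242 × 10⁻³ = 0.9163 kN/mm.
L_req = P_u / φr_n = 734 / 0.9163 = 801.1 mm total.
Per side: 801.1 / 2 = 400.5 mm.
Round up → use L = 405 mm on each side.

L = 405 mm on each side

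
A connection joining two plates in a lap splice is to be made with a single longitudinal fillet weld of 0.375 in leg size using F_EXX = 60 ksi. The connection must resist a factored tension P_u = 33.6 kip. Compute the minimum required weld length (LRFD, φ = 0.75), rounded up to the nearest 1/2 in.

L = 5 in

Throat t_e = 0.707 × 0.375 = 0.2651 in.
φr_n = 0.75 × 0.6 × 60 × 0.2651 = 7.158 kip/in.
L_req = P_u / φr_n = 33.6 / 7.158 = 4.694 in total.
Round up → use L = 5 in.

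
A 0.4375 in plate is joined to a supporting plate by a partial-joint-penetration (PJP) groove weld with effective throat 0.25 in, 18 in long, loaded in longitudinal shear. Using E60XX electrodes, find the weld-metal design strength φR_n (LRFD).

φR_n ≈ 122 kip

E60XX → F_EXX = 60 ksi.
Effective throat (given) t_e = 0.25 in.
A_we = 0.25 × 18 = 4.5 in².
F_nw = 0.6 F_EXX = 36 ksi.
φR_n = 0.75 × 36 × 4.5 = 121.5 kip.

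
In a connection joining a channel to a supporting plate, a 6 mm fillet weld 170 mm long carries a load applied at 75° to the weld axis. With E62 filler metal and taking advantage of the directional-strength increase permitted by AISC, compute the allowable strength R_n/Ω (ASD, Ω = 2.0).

R_n/Ω ≈ 198 kN

E62XX → F_EXX = 620 MPa.
t_e = 0.707 × 6 = 4.242 mm; A_we = 4.242 × 170 = 721.1 mm².
Directional factor: 1.0 + 0.5 sin^1.5(75°) = 1.475.
F_nw = 0.6 × 620 × 1.475 = 548.6 MPa.
R_n/Ω = (548.6 × 721.1) / 2.0 × 10⁻³ = 197.8 kN.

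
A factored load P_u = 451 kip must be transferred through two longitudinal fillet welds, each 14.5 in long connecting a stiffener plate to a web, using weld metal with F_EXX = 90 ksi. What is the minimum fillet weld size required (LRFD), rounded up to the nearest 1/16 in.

w = 9/16 in

Total weld length L = 29 in.
Required throat t_e = P_u / (φ × 0.6 F_EXX × L) = 451 / (0.75 × 0.6 × 90 × 29) = 0.384 in.
Required leg w = t_e / 0.707 = 0.5431 in → use 9/16 in.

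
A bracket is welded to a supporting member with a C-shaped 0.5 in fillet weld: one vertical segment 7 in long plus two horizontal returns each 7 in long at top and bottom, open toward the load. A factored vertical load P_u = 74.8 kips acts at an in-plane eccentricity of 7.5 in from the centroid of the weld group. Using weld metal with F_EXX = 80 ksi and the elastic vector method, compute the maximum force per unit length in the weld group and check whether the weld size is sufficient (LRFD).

f_max ≈ 13.4 kip/in; NOT adequate

Total weld length L_w = 21 in. Treat welds as unit-width lines.
Centroid: x̄ = 2×7×3.5 / 21 = 2.333 in from the vertical weld.
Polar moment about centroid: J = I_x + I_y = [7³/12 + 2×7×3.5²] + [7×2.333² + 2(7³/12 + 7×1.167²)] = 314.4 in³.
Direct shear f_v = P/L_w = 74.8 / 21 = 3.562 kip/in (vertical).
Torsion M = P·e = 74.8 × 7.5 = 561 kip·in.
Critical point at (x, y) = (4.667, 3.5) from centroid. f_tx = M·y/J = 6.245 kip/in; f_ty = M·x/J = 8.327 kip/in.
Resultant f_max = √[f_tx² + (f_v + f_ty)²] = √[6.245² + (3.562 + 8.327)²] = 13.43 kip/in.
Capacity per unit length: φr_n = 0.75 × 0.6 × 80 × (0.707 × 0.5) = 12.73 kip/in.
13.43 > 12.73 → NOT adequate.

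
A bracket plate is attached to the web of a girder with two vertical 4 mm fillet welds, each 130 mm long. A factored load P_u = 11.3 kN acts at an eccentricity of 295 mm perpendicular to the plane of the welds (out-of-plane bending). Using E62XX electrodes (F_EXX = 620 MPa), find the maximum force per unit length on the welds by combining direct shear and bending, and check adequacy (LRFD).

f_max ≈ 593 N/mm; adequate

L_w = 2 × 130 = 260 mm; section modulus (unit throat) S = 2 × L²/6 = 5633 mm².
Direct shear f_v = P/L_w = 11.3×10³/260 = 43.46 N/mm.
Moment M = P × e = 11.3×10³ × 295 = 3333500 N·mm; bending f_b = M/S = 591.7 N/mm.
f_max = √(f_v² + f_b²) = √(43.46² + 591.7²) = 593.3 N/mm.
φr_n = 0.75 × 0.6 × 620 × (0.707 × 4) = 789 N/mm → adequate.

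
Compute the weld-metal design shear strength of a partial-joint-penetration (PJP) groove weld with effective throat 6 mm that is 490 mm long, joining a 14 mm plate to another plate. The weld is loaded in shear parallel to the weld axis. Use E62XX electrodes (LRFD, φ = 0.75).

φR_n ≈ 820 kN

E62XX → F_EXX = 620 MPa.
Effective throat (given) t_e = 6 mm.
A_we = 6 × 490 = 2940 mm².
F_nw = 0.6 F_EXX = 372 MPa.
φR_n = 0.75 × 372 × 2940 × 10⁻³ = 820.3 kN.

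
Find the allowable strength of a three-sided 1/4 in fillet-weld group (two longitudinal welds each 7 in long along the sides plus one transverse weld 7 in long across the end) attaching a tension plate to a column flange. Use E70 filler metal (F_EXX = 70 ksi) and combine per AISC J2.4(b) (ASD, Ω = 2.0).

t_e = 0.707 × 0.25 = 0.1767 in.
R_nwl = 0.6 × 70 × 0.1767 × 14 = 103.9 kip (longitudinal, 2 welds).
R_nwt = 0.6 × 70 × 0.1767 × 7 = 51.96 kip (transverse, base value).
(i) R_nwl + R_nwt = 155.9 kip; (ii) 0.85 R_nwl + 1.5 R_nwt = 166.3 kip.
R_n = max = 166.3 kip [governs: (ii)]; R_n/Ω = 83.14 kip.

R_n/Ω ≈ 83.1 kip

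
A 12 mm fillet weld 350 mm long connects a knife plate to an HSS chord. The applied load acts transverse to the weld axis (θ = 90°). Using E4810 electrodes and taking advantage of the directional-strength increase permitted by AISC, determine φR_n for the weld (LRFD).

E48XX → F_EXX = 480 MPa.
t_e = 0.707 × 12 = 8.484 mm; A_we = 8.484 × 350 = 2969 mm².
Directional factor: 1.0 + 0.5 sin^1.5(90°) = 1.5.
F_nw = 0.6 × 480 × 1.5 = 432 MPa.
φR_n = 0.75 × 432 × 2969 × 10⁻³ = 962.1 kN.

φR_n ≈ 962 kN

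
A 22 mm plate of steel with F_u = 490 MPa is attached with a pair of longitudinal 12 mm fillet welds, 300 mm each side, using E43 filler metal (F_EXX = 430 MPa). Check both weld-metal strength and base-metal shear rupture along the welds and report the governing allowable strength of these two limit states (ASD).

R_n/Ω ≈ 657 kN (weld metal governs)

t_e = 0.707 × 12 = 8.484 mm; L = 600 mm.
Weld metal: R_n/Ω = (1/2.0) × 0.6 × 430 × 8.484 × 600 × 10⁻³ = 656.7 kN.
Base metal (shear rupture): R_n/Ω = (1/2.0) × 0.6 × 490 × 22 × 600 × 10⁻³ = 1940 kN.
Governing: weld metal.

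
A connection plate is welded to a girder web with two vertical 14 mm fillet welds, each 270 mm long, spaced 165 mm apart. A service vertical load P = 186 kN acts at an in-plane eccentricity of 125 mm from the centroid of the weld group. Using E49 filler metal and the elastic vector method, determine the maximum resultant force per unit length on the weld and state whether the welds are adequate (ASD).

E49XX → F_EXX = 490 MPa.
Total weld length L_w = 540 mm. Treat welds as unit-width lines.
Polar moment about centroid: J = 2[d³/12 + d(b/2)²] = 2[270³/12 + 270×82.5²] = 6956000 mm³.
Direct shear f_v = P/L_w = 186×10³ / 540 = 344.4 N/mm (vertical).
Torsion M = P·e = 186×10³ × 125 = 23250000 N·mm.
Critical point at (x, y) = (82.5, 135) from centroid. f_tx = M·y/J = 451.2 N/mm; f_ty = M·x/J = 275.8 N/mm.
Resultant f_max = √[f_tx² + (f_v + f_ty)²] = √[451.2² + (344.4 + 275.8)²] = 767 N/mm.
Capacity per unit length: r_n/Ω = (1/2.0) × 0.6 × 490 × (0.707 × 14) = 1455 N/mm.
767 ≤ 1455 → adequate.

f_max ≈ 767 N/mm; adequate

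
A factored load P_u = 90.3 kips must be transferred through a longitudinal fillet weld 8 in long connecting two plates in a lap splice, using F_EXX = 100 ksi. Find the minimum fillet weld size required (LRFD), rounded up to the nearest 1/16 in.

w = 3/8 in

Total weld length L = 8 in.
Required throat t_e = P_u / (φ × 0.6 F_EXX × L) = 90.3 / (0.75 × 0.6 × 100 × 8) = 0.2508 in.
Required leg w = t_e / 0.707 = 0.3548 in → use 3/8 in.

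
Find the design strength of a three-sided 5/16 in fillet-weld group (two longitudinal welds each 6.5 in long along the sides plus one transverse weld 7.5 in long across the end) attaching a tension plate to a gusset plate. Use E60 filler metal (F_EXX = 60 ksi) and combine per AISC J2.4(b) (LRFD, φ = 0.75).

t_e = 0.707 × 0.3125 = 0.2209 in.
R_nwl = 0.6 × 60 × 0.2209 × 13 = 103.4 kip (longitudinal, 2 welds).
R_nwt = 0.6 × 60 × 0.2209 × 7.5 = 59.65 kip (transverse, base value).
(i) R_nwl + R_nwt = 163.1 kip; (ii) 0.85 R_nwl + 1.5 R_nwt = 177.4 kip.
R_n = max = 177.4 kip [governs: (ii)]; φR_n = 133 kip.

φR_n ≈ 133 kip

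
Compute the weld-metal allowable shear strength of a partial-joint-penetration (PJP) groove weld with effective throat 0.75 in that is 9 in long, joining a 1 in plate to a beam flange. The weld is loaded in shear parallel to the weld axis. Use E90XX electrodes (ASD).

R_n/Ω ≈ 182 kips

E90XX → F_EXX = 90 ksi.
Effective throat (given) t_e = 0.75 in.
A_we = 0.75 × 9 = 6.75 in².
F_nw = 0.6 F_EXX = 54 ksi.
R_n/Ω = (54 × 6.75) / 2.0 = 182.2 kips.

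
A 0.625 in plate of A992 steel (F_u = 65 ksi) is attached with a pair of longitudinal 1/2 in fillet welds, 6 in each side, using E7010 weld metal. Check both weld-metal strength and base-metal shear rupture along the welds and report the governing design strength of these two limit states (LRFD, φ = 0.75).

E70XX → F_EXX = 70 ksi.
t_e = 0.707 × 0.5 = 0.3535 in; L = 12 in.
Weld metal: φR_n = 0.75 × 0.6 × 70 × 0.3535 × 12 = 133.6 kip.
Base metal (shear rupture): φR_n = 0.75 × 0.6 × 65 × 0.625 × 12 = 219.4 kip.
Governing: weld metal.

φR_n ≈ 134 kip (weld metal governs)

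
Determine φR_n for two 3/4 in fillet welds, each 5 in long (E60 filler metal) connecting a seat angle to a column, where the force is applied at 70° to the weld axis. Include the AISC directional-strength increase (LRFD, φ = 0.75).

φR_n ≈ 208 kip

E60XX → F_EXX = 60 ksi.
t_e = 0.707 × 0.75 = 0.5302 in; A_we = 0.5302 × 10 = 5.303 in².
Directional factor: 1.0 + 0.5 sin^1.5(70°) = 1.455.
F_nw = 0.6 × 60 × 1.455 = 52.4 ksi.
φR_n = 0.75 × 52.4 × 5.303 = 208.4 kip.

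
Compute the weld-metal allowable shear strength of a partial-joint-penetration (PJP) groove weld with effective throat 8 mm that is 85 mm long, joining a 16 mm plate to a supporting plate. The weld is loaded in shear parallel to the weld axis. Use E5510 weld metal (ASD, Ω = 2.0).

E55XX → F_EXX = 550 MPa.
Effective throat (given) t_e = 8 mm.
A_we = 8 × 85 = 680 mm².
F_nw = 0.6 F_EXX = 330 MPa.
R_n/Ω = (330 × 680) / 2.0 × 10⁻³ = 112.2 kN.

R_n/Ω ≈ 112 kN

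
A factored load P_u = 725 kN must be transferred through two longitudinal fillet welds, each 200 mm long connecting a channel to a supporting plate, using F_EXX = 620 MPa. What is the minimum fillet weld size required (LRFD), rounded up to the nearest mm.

w = 10 mm

Total weld length L = 400 mm.
Required throat t_e = P_u / (φ × 0.6 F_EXX × L) = 725 / (0.75 × 0.6 × 620 × 400 × 10⁻³) = 6.496 mm.
Required leg w = t_e / 0.707 = 9.189 mm → use 10 mm.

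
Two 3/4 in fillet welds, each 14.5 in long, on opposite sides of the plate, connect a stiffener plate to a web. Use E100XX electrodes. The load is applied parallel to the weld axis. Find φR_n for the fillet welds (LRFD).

φR_n ≈ 692 kips

E100XX → F_EXX = 100 ksi.
Effective throat t_e = 0.707 × 0.75 = 0.5302 in.
Total length L = 29 in; A_we = 0.5302 × 29 = 15.38 in².
F_nw = 0.6 F_EXX = 0.6 × 100 = 60 ksi.
φR_n = 0.75 × 60 × 15.38 = 692 kips.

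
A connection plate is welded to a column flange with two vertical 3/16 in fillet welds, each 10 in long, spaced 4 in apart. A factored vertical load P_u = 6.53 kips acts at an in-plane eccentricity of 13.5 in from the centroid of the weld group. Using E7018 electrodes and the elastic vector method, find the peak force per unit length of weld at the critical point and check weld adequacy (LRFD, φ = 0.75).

f_max ≈ 2.07 kip/in; adequate

E70XX → F_EXX = 70 ksi.
Total weld length L_w = 20 in. Treat welds as unit-width lines.
Polar moment about centroid: J = 2[d³/12 + d(b/2)²] = 2[10³/12 + 10×2²] = 246.7 in³.
Direct shear f_v = P/L_w = 6.53 / 20 = 0.3265 kip/in (vertical).
Torsion M = P·e = 6.53 × 13.5 = 88.155 kip·in.
Critical point at (x, y) = (2, 5) from centroid. f_tx = M·y/J = 1.787 kip/in; f_ty = M·x/J = 0.7148 kip/in.
Resultant f_max = √[f_tx² + (f_v + f_ty)²] = √[1.787² + (0.3265 + 0.7148)²] = 2.068 kip/in.
Capacity per unit length: φr_n = 0.75 × 0.6 × 70 × (0.707 × 0.1875) = 4.176 kip/in.
2.068 ≤ 4.176 → adequate.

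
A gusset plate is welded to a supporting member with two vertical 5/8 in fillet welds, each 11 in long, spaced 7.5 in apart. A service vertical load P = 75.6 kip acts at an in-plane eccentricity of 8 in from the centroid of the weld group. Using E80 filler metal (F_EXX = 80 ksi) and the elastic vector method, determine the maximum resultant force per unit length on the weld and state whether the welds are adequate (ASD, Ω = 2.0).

Total weld length L_w = 22 in. Treat welds as unit-width lines.
Polar moment about centroid: J = 2[d³/12 + d(b/2)²] = 2[11³/12 + 11×3.75²] = 531.2 in³.
Direct shear f_v = P/L_w = 75.6 / 22 = 3.436 kip/in (vertical).
Torsion M = P·e = 75.6 × 8 = 604.8 kip·in.
Critical point at (x, y) = (3.75, 5.5) from centroid. f_tx = M·y/J = 6.262 kip/in; f_ty = M·x/J = 4.27 kip/in.
Resultant f_max = √[f_tx² + (f_v + f_ty)²] = √[6.262² + (3.436 + 4.27)²] = 9.929 kip/in.
Capacity per unit length: r_n/Ω = (1/2.0) × 0.6 × 80 × (0.707 × 0.625) = 10.6 kip/in.
9.929 ≤ 10.6 → adequate.

f_max ≈ 9.93 kip/in; adequate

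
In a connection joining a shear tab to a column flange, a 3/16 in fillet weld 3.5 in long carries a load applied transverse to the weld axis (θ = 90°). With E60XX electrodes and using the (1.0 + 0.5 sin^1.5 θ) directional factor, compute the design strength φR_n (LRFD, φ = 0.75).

φR_n ≈ 18.8 kips

E60XX → F_EXX = 60 ksi.
t_e = 0.707 × 0.1875 = 0.1326 in; A_we = 0.1326 × 3.5 = 0.464 in².
Directional factor: 1.0 + 0.5 sin^1.5(90°) = 1.5.
F_nw = 0.6 × 60 × 1.5 = 54 ksi.
φR_n = 0.75 × 54 × 0.464 = 18.79 kips.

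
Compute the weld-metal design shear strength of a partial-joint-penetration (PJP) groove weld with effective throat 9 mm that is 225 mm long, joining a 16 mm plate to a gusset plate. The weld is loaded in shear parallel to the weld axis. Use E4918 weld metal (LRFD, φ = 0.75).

φR_n ≈ 447 kN

E49XX → F_EXX = 490 MPa.
Effective throat (given) t_e = 9 mm.
A_we = 9 × 225 = 2025 mm².
F_nw = 0.6 F_EXX = 294 MPa.
φR_n = 0.75 × 294 × 2025 × 10⁻³ = 446.5 kN.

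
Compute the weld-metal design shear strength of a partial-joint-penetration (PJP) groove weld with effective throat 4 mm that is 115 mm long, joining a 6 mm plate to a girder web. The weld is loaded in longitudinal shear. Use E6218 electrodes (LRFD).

E62XX → F_EXX = 620 MPa.
Effective throat (given) t_e = 4 mm.
A_we = 4 × 115 = 460 mm².
F_nw = 0.6 F_EXX = 372 MPa.
φR_n = 0.75 × 372 × 460 × 10⁻³ = 128.3 kN.

φR_n ≈ 128 kN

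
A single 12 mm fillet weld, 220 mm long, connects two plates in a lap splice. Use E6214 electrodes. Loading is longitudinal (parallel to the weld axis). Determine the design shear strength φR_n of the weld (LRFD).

E62XX → F_EXX = 620 MPa.
Effective throat t_e = 0.707 × 12 = 8.484 mm.
Total length L = 220 mm; A_we = 8.484 × 220 = 1866 mm².
F_nw = 0.6 F_EXX = 0.6 × 620 = 372 MPa.
φR_n = 0.75 × 372 × 1866 × 10⁻³ = 520.7 kN.

φR_n ≈ 521 kN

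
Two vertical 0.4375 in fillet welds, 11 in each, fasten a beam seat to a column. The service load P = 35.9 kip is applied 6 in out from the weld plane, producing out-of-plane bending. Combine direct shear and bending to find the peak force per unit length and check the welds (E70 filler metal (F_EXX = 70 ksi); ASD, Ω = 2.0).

f_max ≈ 5.58 kip/in; adequate

L_w = 2 × 11 = 22 in; section modulus (unit throat) S = 2 × L²/6 = 40.33 in².
Direct shear f_v = P/L_w = 35.9/22 = 1.632 kip/in.
Moment M = P × e = 35.9 × 6 = 215.4 kip·in; bending f_b = M/S = 5.34 kip/in.
f_max = √(f_v² + f_b²) = √(1.632² + 5.34²) = 5.584 kip/in.
r_n/Ω = (1/2.0) × 0.6 × 70 × (0.707 × 0.4375) = 6.496 kip/in → adequate.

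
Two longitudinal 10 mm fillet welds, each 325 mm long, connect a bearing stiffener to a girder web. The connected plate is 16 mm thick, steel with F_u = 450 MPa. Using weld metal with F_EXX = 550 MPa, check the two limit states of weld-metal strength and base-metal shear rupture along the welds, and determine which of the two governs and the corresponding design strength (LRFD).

t_e = 0.707 × 10 = 7.07 mm; L = 650 mm.
Weld metal: φR_n = 0.75 × 0.6 × 550 × 7.07 × 650 × 10⁻³ = 1137 kN.
Base metal (shear rupture): φR_n = 0.75 × 0.6 × 450 × 16 × 650 × 10⁻³ = 2106 kN.
Governing: weld metal.

φR_n ≈ 1140 kN (weld metal governs)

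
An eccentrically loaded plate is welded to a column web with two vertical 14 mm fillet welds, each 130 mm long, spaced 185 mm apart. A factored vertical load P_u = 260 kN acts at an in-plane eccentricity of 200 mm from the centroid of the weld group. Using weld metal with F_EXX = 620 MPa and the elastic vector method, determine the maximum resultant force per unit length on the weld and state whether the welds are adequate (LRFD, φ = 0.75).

f_max ≈ 3140 N/mm; NOT adequate

Total weld length L_w = 260 mm. Treat welds as unit-width lines.
Polar moment about centroid: J = 2[d³/12 + d(b/2)²] = 2[130³/12 + 130×92.5²] = 2591000 mm³.
Direct shear f_v = P/L_w = 260×10³ / 260 = 1000 N/mm (vertical).
Torsion M = P·e = 260×10³ × 200 = 52000000 N·mm.
Critical point at (x, y) = (92.5, 65) from centroid. f_tx = M·y/J = 1305 N/mm; f_ty = M·x/J = 1857 N/mm.
Resultant f_max = √[f_tx² + (f_v + f_ty)²] = √[1305² + (1000 + 1857)²] = 3140 N/mm.
Capacity per unit length: φr_n = 0.75 × 0.6 × 620 × (0.707 × 14) = 2762 N/mm.
3140 > 2762 → NOT adequate.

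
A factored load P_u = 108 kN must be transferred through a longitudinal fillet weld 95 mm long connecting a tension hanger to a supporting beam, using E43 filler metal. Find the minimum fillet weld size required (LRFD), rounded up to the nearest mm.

E43XX → F_EXX = 430 MPa.
Total weld length L = 95 mm.
Required throat t_e = P_u / (φ × 0.6 F_EXX × L) = 108 / (0.75 × 0.6 × 430 × 95 × 10⁻³) = 5.875 mm.
Required leg w = t_e / 0.707 = 8.31 mm → use 9 mm.

w = 9 mm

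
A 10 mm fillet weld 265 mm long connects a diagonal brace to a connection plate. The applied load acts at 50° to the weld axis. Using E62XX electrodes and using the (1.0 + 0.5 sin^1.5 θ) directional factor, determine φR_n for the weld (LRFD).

φR_n ≈ 698 kN

E62XX → F_EXX = 620 MPa.
t_e = 0.707 × 10 = 7.07 mm; A_we = 7.07 × 265 = 1874 mm².
Directional factor: 1.0 + 0.5 sin^1.5(50°) = 1.335.
F_nw = 0.6 × 620 × 1.335 = 496.7 MPa.
φR_n = 0.75 × 496.7 × 1874 × 10⁻³ = 698 kN.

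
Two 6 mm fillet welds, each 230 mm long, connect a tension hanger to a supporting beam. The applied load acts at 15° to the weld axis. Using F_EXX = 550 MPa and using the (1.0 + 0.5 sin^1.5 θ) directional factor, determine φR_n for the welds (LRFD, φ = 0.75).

φR_n ≈ 515 kN

t_e = 0.707 × 6 = 4.242 mm; A_we = 4.242 × 460 = 1951 mm².
Directional factor: 1.0 + 0.5 sin^1.5(15°) = 1.066.
F_nw = 0.6 × 550 × 1.066 = 351.7 MPa.
φR_n = 0.75 × 351.7 × 1951 × 10⁻³ = 514.7 kN.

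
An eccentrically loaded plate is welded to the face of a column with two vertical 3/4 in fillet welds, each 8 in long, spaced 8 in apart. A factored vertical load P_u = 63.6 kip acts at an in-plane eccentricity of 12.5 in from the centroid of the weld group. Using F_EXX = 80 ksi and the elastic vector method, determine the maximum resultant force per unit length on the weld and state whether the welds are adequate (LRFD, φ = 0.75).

Total weld length L_w = 16 in. Treat welds as unit-width lines.
Polar moment about centroid: J = 2[d³/12 + d(b/2)²] = 2[8³/12 + 8×4²] = 341.3 in³.
Direct shear f_v = P/L_w = 63.6 / 16 = 3.975 kip/in (vertical).
Torsion M = P·e = 63.6 × 12.5 = 795 kip·in.
Critical point at (x, y) = (4, 4) from centroid. f_tx = M·y/J = 9.316 kip/in; f_ty = M·x/J = 9.316 kip/in.
Resultant f_max = √[f_tx² + (f_v + f_ty)²] = √[9.316² + (3.975 + 9.316)²] = 16.23 kip/in.
Capacity per unit length: φr_n = 0.75 × 0.6 × 80 × (0.707 × 0.75) = 19.09 kip/in.
16.23 ≤ 19.09 → adequate.

f_max ≈ 16.2 kip/in; adequate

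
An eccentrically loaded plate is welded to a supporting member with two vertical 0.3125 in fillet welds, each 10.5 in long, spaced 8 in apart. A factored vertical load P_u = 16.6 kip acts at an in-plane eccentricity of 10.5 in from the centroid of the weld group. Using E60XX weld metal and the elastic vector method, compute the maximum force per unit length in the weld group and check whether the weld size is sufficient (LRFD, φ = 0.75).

f_max ≈ 2.73 kip/in; adequate

E60XX → F_EXX = 60 ksi.
Total weld length L_w = 21 in. Treat welds as unit-width lines.
Polar moment about centroid: J = 2[d³/12 + d(b/2)²] = 2[10.5³/12 + 10.5×4²] = 528.9 in³.
Direct shear f_v = P/L_w = 16.6 / 21 = 0.7905 kip/in (vertical).
Torsion M = P·e = 16.6 × 10.5 = 174.3 kip·in.
Critical point at (x, y) = (4, 5.25) from centroid. f_tx = M·y/J = 1.73 kip/in; f_ty = M·x/J = 1.318 kip/in.
Resultant f_max = √[f_tx² + (f_v + f_ty)²] = √[1.73² + (0.7905 + 1.318)²] = 2.727 kip/in.
Capacity per unit length: φr_n = 0.75 × 0.6 × 60 × (0.707 × 0.3125) = 5.965 kip/in.
2.727 ≤ 5.965 → adequate.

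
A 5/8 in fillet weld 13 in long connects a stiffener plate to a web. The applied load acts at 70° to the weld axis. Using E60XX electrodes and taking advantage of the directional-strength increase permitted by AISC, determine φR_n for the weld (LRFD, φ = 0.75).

φR_n ≈ 226 kip

E60XX → F_EXX = 60 ksi.
t_e = 0.707 × 0.625 = 0.4419 in; A_we = 0.4419 × 13 = 5.744 in².
Directional factor: 1.0 + 0.5 sin^1.5(70°) = 1.455.
F_nw = 0.6 × 60 × 1.455 = 52.4 ksi.
φR_n = 0.75 × 52.4 × 5.744 = 225.7 kip.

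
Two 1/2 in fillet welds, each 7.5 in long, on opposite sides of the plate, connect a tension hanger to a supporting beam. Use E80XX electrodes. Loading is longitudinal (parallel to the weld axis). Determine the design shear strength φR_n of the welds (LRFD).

φR_n ≈ 191 kips

E80XX → F_EXX = 80 ksi.
Effective throat t_e = 0.707 × 0.5 = 0.3535 in.
Total length L = 15 in; A_we = 0.3535 × 15 = 5.302 in².
F_nw = 0.6 F_EXX = 0.6 × 80 = 48 ksi.
φR_n = 0.75 × 48 × 5.302 = 190.9 kips.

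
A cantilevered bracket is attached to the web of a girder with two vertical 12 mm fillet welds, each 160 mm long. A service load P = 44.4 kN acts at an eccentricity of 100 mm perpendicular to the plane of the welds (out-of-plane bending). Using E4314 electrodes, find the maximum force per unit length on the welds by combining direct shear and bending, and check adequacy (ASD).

f_max ≈ 538 N/mm; adequate

E43XX → F_EXX = 430 MPa.
L_w = 2 × 160 = 320 mm; section modulus (unit throat) S = 2 × L²/6 = 8533 mm².
Direct shear f_v = P/L_w = 44.4×10³/320 = 138.8 N/mm.
Moment M = P × e = 44.4×10³ × 100 = 4440000 N·mm; bending f_b = M/S = 520.3 N/mm.
f_max = √(f_v² + f_b²) = √(138.8² + 520.3²) = 538.5 N/mm.
r_n/Ω = (1/2.0) × 0.6 × 430 × (0.707 × 12) = 1094 N/mm → adequate.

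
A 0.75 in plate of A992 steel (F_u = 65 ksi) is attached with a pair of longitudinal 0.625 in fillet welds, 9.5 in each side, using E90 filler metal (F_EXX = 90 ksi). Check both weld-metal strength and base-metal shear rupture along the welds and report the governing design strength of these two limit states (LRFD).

φR_n ≈ 340 kip (weld metal governs)

t_e = 0.707 × 0.625 = 0.4419 in; L = 19 in.
Weld metal: φR_n = 0.75 × 0.6 × 90 × 0.4419 × 19 = 340 kip.
Base metal (shear rupture): φR_n = 0.75 × 0.6 × 65 × 0.75 × 19 = 416.8 kip.
Governing: weld metal.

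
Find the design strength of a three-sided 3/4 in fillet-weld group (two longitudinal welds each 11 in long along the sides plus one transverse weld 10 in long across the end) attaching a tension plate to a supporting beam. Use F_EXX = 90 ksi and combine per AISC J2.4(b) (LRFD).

φR_n ≈ 724 kips

t_e = 0.707 × 0.75 = 0.5302 in.
R_nwl = 0.6 × 90 × 0.5302 × 22 = 629.9 kips (longitudinal, 2 welds).
R_nwt = 0.6 × 90 × 0.5302 × 10 = 286.3 kips (transverse, base value).
(i) R_nwl + R_nwt = 916.3 kips; (ii) 0.85 R_nwl + 1.5 R_nwt = 964.9 kips.
R_n = max = 964.9 kips [governs: (ii)]; φR_n = 723.7 kips.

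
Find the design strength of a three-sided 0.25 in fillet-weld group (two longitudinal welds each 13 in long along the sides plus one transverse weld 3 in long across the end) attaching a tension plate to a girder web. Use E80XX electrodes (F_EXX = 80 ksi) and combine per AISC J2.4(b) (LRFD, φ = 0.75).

φR_n ≈ 185 kip

t_e = 0.707 × 0.25 = 0.1767 in.
R_nwl = 0.6 × 80 × 0.1767 × 26 = 220.6 kip (longitudinal, 2 welds).
R_nwt = 0.6 × 80 × 0.1767 × 3 = 25.45 kip (transverse, base value).
(i) R_nwl + R_nwt = 246 kip; (ii) 0.85 R_nwl + 1.5 R_nwt = 225.7 kip.
R_n = max = 246 kip [governs: (i)]; φR_n = 184.5 kip.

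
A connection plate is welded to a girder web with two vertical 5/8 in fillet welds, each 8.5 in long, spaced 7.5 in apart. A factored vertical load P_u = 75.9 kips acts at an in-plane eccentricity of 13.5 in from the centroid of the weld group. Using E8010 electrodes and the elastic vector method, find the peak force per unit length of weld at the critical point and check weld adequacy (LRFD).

E80XX → F_EXX = 80 ksi.
Total weld length L_w = 17 in. Treat welds as unit-width lines.
Polar moment about centroid: J = 2[d³/12 + d(b/2)²] = 2[8.5³/12 + 8.5×3.75²] = 341.4 in³.
Direct shear f_v = P/L_w = 75.9 / 17 = 4.465 kip/in (vertical).
Torsion M = P·e = 75.9 × 13.5 = 1024.7 kip·in.
Critical point at (x, y) = (3.75, 4.25) from centroid. f_tx = M·y/J = 12.75 kip/in; f_ty = M·x/J = 11.25 kip/in.
Resultant f_max = √[f_tx² + (f_v + f_ty)²] = √[12.75² + (4.465 + 11.25)²] = 20.24 kip/in.
Capacity per unit length: φr_n = 0.75 × 0.6 × 80 × (0.707 × 0.625) = 15.91 kip/in.
20.24 > 15.91 → NOT adequate.

f_max ≈ 20.2 kip/in; NOT adequate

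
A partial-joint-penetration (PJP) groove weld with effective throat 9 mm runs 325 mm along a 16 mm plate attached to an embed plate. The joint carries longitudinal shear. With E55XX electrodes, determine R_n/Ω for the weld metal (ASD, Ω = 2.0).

E55XX → F_EXX = 550 MPa.
Effective throat (given) t_e = 9 mm.
A_we = 9 × 325 = 2925 mm².
F_nw = 0.6 F_EXX = 330 MPa.
R_n/Ω = (330 × 2925) / 2.0 × 10⁻³ = 482.6 kN.

R_n/Ω ≈ 483 kN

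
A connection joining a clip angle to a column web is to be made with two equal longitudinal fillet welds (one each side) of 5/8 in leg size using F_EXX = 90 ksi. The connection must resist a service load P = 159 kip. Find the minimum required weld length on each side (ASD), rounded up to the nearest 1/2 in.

L = 7 in on each side

Throat t_e = 0.707 × 0.625 = 0.4419 in.
r_n/Ω = (0.6 × 90 × 0.4419) / 2.0 = 11.93 kip/in.
L_req = P / (r_n/Ω) = 159 / 11.93 = 13.33 in total.
Per side: 13.33 / 2 = 6.664 in.
Round up → use L = 7 in on each side.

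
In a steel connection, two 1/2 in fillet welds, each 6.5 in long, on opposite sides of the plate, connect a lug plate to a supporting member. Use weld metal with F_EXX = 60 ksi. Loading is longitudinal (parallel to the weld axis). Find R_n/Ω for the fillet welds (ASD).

R_n/Ω ≈ 82.7 kip

Effective throat t_e = 0.707 × 0.5 = 0.3535 in.
Total length L = 13 in; A_we = 0.3535 × 13 = 4.595 in².
F_nw = 0.6 F_EXX = 0.6 × 60 = 36 ksi.
R_n = 36 × 4.595 = 165.4 kip; R_n/Ω = 165.4/2.0 = 82.72 kip.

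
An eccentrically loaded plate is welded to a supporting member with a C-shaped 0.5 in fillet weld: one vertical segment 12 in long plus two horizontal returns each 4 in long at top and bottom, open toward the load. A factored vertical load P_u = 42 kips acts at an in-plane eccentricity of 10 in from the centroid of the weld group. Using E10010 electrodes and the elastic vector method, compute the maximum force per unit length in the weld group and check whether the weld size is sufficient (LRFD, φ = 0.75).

E100XX → F_EXX = 100 ksi.
Total weld length L_w = 20 in. Treat welds as unit-width lines.
Centroid: x̄ = 2×4×2 / 20 = 0.8 in from the vertical weld.
Polar moment about centroid: J = I_x + I_y = [12³/12 + 2×4×6²] + [12×0.8² + 2(4³/12 + 4×1.2²)] = 461.9 in³.
Direct shear f_v = P/L_w = 42 / 20 = 2.1 kip/in (vertical).
Torsion M = P·e = 42 × 10 = 420 kip·in.
Critical point at (x, y) = (3.2, 6) from centroid. f_tx = M·y/J = 5.456 kip/in; f_ty = M·x/J = 2.91 kip/in.
Resultant f_max = √[f_tx² + (f_v + f_ty)²] = √[5.456² + (2.1 + 2.91)²] = 7.407 kip/in.
Capacity per unit length: φr_n = 0.75 × 0.6 × 100 × (0.707 × 0.5) = 15.91 kip/in.
7.407 ≤ 15.91 → adequate.

f_max ≈ 7.41 kip/in; adequate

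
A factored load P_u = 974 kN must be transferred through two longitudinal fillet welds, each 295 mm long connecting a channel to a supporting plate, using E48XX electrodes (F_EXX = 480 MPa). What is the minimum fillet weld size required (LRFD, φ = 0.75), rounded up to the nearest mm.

Total weld length L = 590 mm.
Required throat t_e = P_u / (φ × 0.6 F_EXX × L) = 974 / (0.75 × 0.6 × 480 × 590 × 10⁻³) = 7.643 mm.
Required leg w = t_e / 0.707 = 10.81 mm → use 11 mm.

w = 11 mm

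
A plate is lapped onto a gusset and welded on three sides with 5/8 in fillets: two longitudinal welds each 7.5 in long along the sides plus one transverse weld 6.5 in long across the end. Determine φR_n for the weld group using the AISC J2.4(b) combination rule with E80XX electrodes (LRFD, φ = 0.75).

φR_n ≈ 358 kip

E80XX → F_EXX = 80 ksi.
t_e = 0.707 × 0.625 = 0.4419 in.
R_nwl = 0.6 × 80 × 0.4419 × 15 = 318.1 kip (longitudinal, 2 welds).
R_nwt = 0.6 × 80 × 0.4419 × 6.5 = 137.9 kip (transverse, base value).
(i) R_nwl + R_nwt = 456 kip; (ii) 0.85 R_nwl + 1.5 R_nwt = 477.2 kip.
R_n = max = 477.2 kip [governs: (ii)]; φR_n = 357.9 kip.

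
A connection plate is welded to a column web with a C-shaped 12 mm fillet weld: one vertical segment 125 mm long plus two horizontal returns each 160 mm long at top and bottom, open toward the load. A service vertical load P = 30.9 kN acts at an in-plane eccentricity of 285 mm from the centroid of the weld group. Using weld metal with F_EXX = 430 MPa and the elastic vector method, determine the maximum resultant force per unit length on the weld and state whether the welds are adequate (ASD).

Total weld length L_w = 445 mm. Treat welds as unit-width lines.
Centroid: x̄ = 2×160×80 / 445 = 57.53 mm from the vertical weld.
Polar moment about centroid: J = I_x + I_y = [125³/12 + 2×160×62.5²] + [125×57.53² + 2(160³/12 + 160×22.47²)] = 2671000 mm³.
Direct shear f_v = P/L_w = 30.9×10³ / 445 = 69.44 N/mm (vertical).
Torsion M = P·e = 30.9×10³ × 285 = 8806500 N·mm.
Critical point at (x, y) = (102.5, 62.5) from centroid. f_tx = M·y/J = 206.1 N/mm; f_ty = M·x/J = 337.9 N/mm.
Resultant f_max = √[f_tx² + (f_v + f_ty)²] = √[206.1² + (69.44 + 337.9)²] = 456.5 N/mm.
Capacity per unit length: r_n/Ω = (1/2.0) × 0.6 × 430 × (0.707 × 12) = 1094 N/mm.
456.5 ≤ 1094 → adequate.

f_max ≈ 457 N/mm; adequate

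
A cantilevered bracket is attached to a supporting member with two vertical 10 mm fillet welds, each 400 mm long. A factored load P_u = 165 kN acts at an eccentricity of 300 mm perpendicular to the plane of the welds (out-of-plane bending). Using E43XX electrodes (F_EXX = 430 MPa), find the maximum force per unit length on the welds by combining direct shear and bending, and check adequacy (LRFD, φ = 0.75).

f_max ≈ 951 N/mm; adequate

L_w = 2 × 400 = 800 mm; section modulus (unit throat) S = 2 × L²/6 = 53330 mm².
Direct shear f_v = P/L_w = 165×10³/800 = 206.2 N/mm.
Moment M = P × e = 165×10³ × 300 = 49500000 N·mm; bending f_b = M/S = 928.1 N/mm.
f_max = √(f_v² + f_b²) = √(206.2² + 928.1²) = 950.8 N/mm.
φr_n = 0.75 × 0.6 × 430 × (0.707 × 10) = 1368 N/mm → adequate.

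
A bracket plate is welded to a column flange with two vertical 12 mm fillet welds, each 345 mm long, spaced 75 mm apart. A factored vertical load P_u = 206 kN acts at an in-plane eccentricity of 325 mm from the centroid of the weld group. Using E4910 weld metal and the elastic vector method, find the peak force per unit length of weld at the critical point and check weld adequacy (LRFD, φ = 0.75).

E49XX → F_EXX = 490 MPa.
Total weld length L_w = 690 mm. Treat welds as unit-width lines.
Polar moment about centroid: J = 2[d³/12 + d(b/2)²] = 2[345³/12 + 345×37.5²] = 7814000 mm³.
Direct shear f_v = P/L_w = 206×10³ / 690 = 298.6 N/mm (vertical).
Torsion M = P·e = 206×10³ × 325 = 66950000 N·mm.
Critical point at (x, y) = (37.5, 172.5) from centroid. f_tx = M·y/J = 1478 N/mm; f_ty = M·x/J = 321.3 N/mm.
Resultant f_max = √[f_tx² + (f_v + f_ty)²] = √[1478² + (298.6 + 321.3)²] = 1603 N/mm.
Capacity per unit length: φr_n = 0.75 × 0.6 × 490 × (0.707 × 12) = 1871 N/mm.
1603 ≤ 1871 → adequate.

f_max ≈ 1600 N/mm; adequate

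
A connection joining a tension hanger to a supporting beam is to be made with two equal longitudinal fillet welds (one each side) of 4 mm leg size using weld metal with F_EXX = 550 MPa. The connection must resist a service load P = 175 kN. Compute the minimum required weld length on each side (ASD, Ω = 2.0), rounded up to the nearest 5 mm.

L = 190 mm on each side

Throat t_e = 0.707 × 4 = 2.828 mm.
r_n/Ω = (0.6 × 550 × 2.828) / 2.0 = 466.6 N/mm = 0.4666 kN/mm.
L_req = P / (r_n/Ω) = 175 / 0.4666 = 375 mm total.
Per side: 375 / 2 = 187.5 mm.
Round up → use L = 190 mm on each side.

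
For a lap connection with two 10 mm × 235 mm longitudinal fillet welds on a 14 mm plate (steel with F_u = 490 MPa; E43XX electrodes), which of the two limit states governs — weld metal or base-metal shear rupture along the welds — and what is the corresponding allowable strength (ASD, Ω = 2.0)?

R_n/Ω ≈ 429 kN (weld metal governs)

E43XX → F_EXX = 430 MPa.
t_e = 0.707 × 10 = 7.07 mm; L = 470 mm.
Weld metal: R_n/Ω = (1/2.0) × 0.6 × 430 × 7.07 × 470 × 10⁻³ = 428.7 kN.
Base metal (shear rupture): R_n/Ω = (1/2.0) × 0.6 × 490 × 14 × 470 × 10⁻³ = 967.3 kN.
Governing: weld metal.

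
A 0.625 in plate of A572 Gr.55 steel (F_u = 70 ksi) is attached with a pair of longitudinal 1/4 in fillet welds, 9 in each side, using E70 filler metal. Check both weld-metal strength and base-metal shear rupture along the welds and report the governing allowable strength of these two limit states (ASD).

E70XX → F_EXX = 70 ksi.
t_e = 0.707 × 0.25 = 0.1767 in; L = 18 in.
Weld metal: R_n/Ω = (1/2.0) × 0.6 × 70 × 0.1767 × 18 = 66.81 kips.
Base metal (shear rupture): R_n/Ω = (1/2.0) × 0.6 × 70 × 0.625 × 18 = 236.2 kips.
Governing: weld metal.

R_n/Ω ≈ 66.8 kips (weld metal governs)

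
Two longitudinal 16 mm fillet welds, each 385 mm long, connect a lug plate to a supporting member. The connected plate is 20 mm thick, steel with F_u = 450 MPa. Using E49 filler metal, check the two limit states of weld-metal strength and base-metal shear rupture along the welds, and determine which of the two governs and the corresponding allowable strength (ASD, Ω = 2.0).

R_n/Ω ≈ 1280 kN (weld metal governs)

E49XX → F_EXX = 490 MPa.
t_e = 0.707 × 16 = 11.31 mm; L = 770 mm.
Weld metal: R_n/Ω = (1/2.0) × 0.6 × 490 × 11.31 × 770 × 10⁻³ = 1280 kN.
Base metal (shear rupture): R_n/Ω = (1/2.0) × 0.6 × 450 × 20 × 770 × 10⁻³ = 2079 kN.
Governing: weld metal.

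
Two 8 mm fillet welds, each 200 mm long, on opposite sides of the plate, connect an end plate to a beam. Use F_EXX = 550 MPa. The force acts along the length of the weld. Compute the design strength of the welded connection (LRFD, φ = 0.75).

Effective throat t_e = 0.707 × 8 = 5.656 mm.
Total length L = 400 mm; A_we = 5.656 × 400 = 2262 mm².
F_nw = 0.6 F_EXX = 0.6 × 550 = 330 MPa.
φR_n = 0.75 × 330 × 2262 × 10⁻³ = 559.9 kN.

φR_n ≈ 560 kN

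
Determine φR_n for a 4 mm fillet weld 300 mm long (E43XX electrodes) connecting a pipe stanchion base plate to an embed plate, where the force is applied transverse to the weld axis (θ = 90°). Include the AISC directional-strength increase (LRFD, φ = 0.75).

φR_n ≈ 246 kN

E43XX → F_EXX = 430 MPa.
t_e = 0.707 × 4 = 2.828 mm; A_we = 2.828 × 300 = 848.4 mm².
Directional factor: 1.0 + 0.5 sin^1.5(90°) = 1.5.
F_nw = 0.6 × 430 × 1.5 = 387 MPa.
φR_n = 0.75 × 387 × 848.4 × 10⁻³ = 246.2 kN.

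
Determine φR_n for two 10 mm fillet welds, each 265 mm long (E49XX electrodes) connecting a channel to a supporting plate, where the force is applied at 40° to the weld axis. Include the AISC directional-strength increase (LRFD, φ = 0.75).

φR_n ≈ 1040 kN

E49XX → F_EXX = 490 MPa.
t_e = 0.707 × 10 = 7.07 mm; A_we = 7.07 × 530 = 3747 mm².
Directional factor: 1.0 + 0.5 sin^1.5(40°) = 1.258.
F_nw = 0.6 × 490 × 1.258 = 369.8 MPa.
φR_n = 0.75 × 369.8 × 3747 × 10⁻³ = 1039 kN.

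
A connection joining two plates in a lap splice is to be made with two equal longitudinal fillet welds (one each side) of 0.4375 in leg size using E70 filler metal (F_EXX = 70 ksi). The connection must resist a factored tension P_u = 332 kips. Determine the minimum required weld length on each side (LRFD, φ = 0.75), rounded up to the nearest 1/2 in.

Throat t_e = 0.707 × 0.4375 = 0.3093 in.
φr_n = 0.75 × 0.6 × 70 × 0.3093 = 9.743 kips/in.
L_req = P_u / φr_n = 332 / 9.743 = 34.07 in total.
Per side: 34.07 / 2 = 17.04 in.
Round up → use L = 17.5 in on each side.

L = 17.5 in on each side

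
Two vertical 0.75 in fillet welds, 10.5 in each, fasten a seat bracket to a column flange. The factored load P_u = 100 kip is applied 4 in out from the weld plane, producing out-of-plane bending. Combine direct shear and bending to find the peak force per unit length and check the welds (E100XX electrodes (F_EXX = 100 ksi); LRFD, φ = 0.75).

f_max ≈ 11.9 kip/in; adequate

L_w = 2 × 10.5 = 21 in; section modulus (unit throat) S = 2 × L²/6 = 36.75 in².
Direct shear f_v = P/L_w = 100/21 = 4.762 kip/in.
Moment M = P × e = 100 × 4 = 400 kip·in; bending f_b = M/S = 10.88 kip/in.
f_max = √(f_v² + f_b²) = √(4.762² + 10.88²) = 11.88 kip/in.
φr_n = 0.75 × 0.6 × 100 × (0.707 × 0.75) = 23.86 kip/in → adequate.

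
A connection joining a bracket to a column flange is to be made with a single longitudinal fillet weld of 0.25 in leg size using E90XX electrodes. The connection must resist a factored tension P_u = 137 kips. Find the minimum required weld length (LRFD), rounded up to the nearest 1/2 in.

E90XX → F_EXX = 90 ksi.
Throat t_e = 0.707 × 0.25 = 0.1767 in.
φr_n = 0.75 × 0.6 × 90 × 0.1767 = 7.158 kips/in.
L_req = P_u / φr_n = 137 / 7.158 = 19.14 in total.
Round up → use L = 19.5 in.

L = 19.5 in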